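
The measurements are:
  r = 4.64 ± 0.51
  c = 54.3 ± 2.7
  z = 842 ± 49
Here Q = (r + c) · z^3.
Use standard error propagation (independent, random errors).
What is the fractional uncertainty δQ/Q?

0.181

Let u = r + c = 58.9. δu = √(δr² + δc²) = √(0.260 + 7.29) = 2.75, so δu/u = 0.0466.
Q is then a monomial in u, z:
δQ/Q = √((δu/u)² + (3·δz/z)²) = √(0.00217 + 0.0305) = 0.181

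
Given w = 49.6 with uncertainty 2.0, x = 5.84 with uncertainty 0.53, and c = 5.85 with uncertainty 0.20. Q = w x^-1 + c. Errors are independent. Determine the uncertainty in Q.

Let p = w·x^-1 = 8.49. δp/p = √((1·δw/w)² + (-1·δx/x)²) = √(0.00163 + 0.00824) = 0.0993, so δp = 0.843.
Q = p + c: δQ = √(δp² + δc²) = √(0.711 + 0.0400) = 0.867

0.867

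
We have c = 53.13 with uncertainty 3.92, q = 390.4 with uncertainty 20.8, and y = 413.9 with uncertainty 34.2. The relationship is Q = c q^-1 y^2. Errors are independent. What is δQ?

Q is a product of powers, so relative uncertainties combine in quadrature:
  (1·δc/c)² = (1×0.0738)² = 0.00544;  (-1·δq/q)² = (-1×0.0533)² = 0.00284;  (2·δy/y)² = (2×0.0826)² = 0.0273
δQ/Q = √(0.0356) = 0.189
Q = 23310, so δQ = 0.189 × 23310 = 4400.

4400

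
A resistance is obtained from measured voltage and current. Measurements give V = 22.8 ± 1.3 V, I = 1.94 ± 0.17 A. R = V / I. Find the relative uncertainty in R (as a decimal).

0.105

Products/powers → add relative errors in quadrature, weighted by exponent:
  (1·δV/V)² = (1×0.0570)² = 0.00325;  (-1·δI/I)² = (-1×0.0876)² = 0.00768
δR/R = √(0.0109) = 0.105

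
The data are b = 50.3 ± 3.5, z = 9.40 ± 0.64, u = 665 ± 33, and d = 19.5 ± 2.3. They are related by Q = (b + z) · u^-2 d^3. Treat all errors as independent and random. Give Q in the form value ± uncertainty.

1.00 ± 0.373

Let w = b + z = 59.7. δw = √(δb² + δz²) = √(12.2 + 0.410) = 3.56, so δw/w = 0.0596.
Q is then a monomial in w, u, d:
δQ/Q = √((δw/w)² + (-2·δu/u)² + (3·δd/d)²) = √(0.00355 + 0.00985 + 0.125) = 0.372
Q = 1.00, so δQ = 0.372 × 1.00 = 0.373.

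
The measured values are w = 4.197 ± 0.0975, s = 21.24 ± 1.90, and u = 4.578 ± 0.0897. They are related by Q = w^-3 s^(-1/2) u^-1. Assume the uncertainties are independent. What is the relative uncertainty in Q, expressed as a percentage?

Products/powers → add relative errors in quadrature, weighted by exponent:
  (-3·δw/w)² = (-3×0.0232)² = 0.00486;  (−½·δs/s)² = (-0.5×0.0895)² = 0.00200;  (-1·δu/u)² = (-1×0.0196)² = 0.000384
δQ/Q = √(0.00724) = 0.0851

8.51%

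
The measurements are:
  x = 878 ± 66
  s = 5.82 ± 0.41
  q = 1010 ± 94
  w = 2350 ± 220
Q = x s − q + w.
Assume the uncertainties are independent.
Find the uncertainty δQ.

Let p = x·s = 5110. δp/p = √((1·δx/x)² + (1·δs/s)²) = √(0.00565 + 0.00496) = 0.103, so δp = 526.
Q = p − q + w: δQ = √(δp² + δq² + δw²) = √(2.77e+05 + 8840 + 48400) = 578

578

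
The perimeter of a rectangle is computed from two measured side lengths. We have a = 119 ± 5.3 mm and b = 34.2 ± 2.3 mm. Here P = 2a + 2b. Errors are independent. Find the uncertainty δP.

For a sum/difference, combine absolute errors in quadrature:
  (2·δa)² = 112;  (2·δb)² = 21.2
δP = √(134) = 11.6 mm

11.6 mm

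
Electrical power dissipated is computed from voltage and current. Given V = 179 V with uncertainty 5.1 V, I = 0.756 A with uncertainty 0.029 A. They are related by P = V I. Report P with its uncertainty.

Since P is a product/quotient, work with relative uncertainties:
  (1·δV/V)² = (1×0.0285)² = 0.000812;  (1·δI/I)² = (1×0.0384)² = 0.00147
δP/P = √(0.00228) = 0.0478
P = 135 W, so δP = 0.0478 × 135 = 6.47 W.

135 ± 6.47 W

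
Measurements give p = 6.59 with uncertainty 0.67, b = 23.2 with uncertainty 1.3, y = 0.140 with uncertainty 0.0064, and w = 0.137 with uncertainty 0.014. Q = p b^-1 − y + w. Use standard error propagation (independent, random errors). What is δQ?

0.0364

Let h = p·b^-1 = 0.284. δh/h = √((1·δp/p)² + (-1·δb/b)²) = √(0.0103 + 0.00314) = 0.116, so δh = 0.0330.
Q = h − y + w: δQ = √(δh² + δy² + δw²) = √(0.00109 + 4.1e-05 + 0.000196) = 0.0364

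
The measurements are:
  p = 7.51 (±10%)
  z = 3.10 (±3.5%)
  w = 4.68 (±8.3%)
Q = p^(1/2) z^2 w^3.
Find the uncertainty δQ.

Products/powers → add relative errors in quadrature, weighted by exponent:
  (½·δp/p)² = (0.5×0.100)² = 0.00250;  (2·δz/z)² = (2×0.0350)² = 0.00490;  (3·δw/w)² = (3×0.0830)² = 0.0620
δQ/Q = √(0.0694) = 0.263
Q = 2700, so δQ = 0.263 × 2700 = 711.

711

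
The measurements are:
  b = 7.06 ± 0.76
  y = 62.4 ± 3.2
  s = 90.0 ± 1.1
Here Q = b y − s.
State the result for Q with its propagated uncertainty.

351 ± 52.5

Let p = b·y = 441. δp/p = √((1·δb/b)² + (1·δy/y)²) = √(0.0116 + 0.00263) = 0.119, so δp = 52.5.
Q = p − s: δQ = √(δp² + δs²) = √(2760 + 1.21) = 52.5
Q = 351.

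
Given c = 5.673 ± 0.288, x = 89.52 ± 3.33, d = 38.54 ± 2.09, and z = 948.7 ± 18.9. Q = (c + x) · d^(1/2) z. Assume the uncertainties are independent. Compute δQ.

Let u = c + x = 95.19. δu = √(δc² + δx²) = √(0.0829 + 11.1) = 3.34, so δu/u = 0.0351.
Q is then a monomial in u, d, z:
δQ/Q = √((δu/u)² + (½·δd/d)² + (1·δz/z)²) = √(0.00123 + 0.000735 + 0.000397) = 0.0486
Q = 560600, so δQ = 0.0486 × 560600 = 27300.

27300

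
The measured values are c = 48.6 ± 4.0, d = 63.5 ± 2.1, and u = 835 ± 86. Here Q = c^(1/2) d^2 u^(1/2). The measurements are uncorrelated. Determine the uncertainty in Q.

Products/powers → add relative errors in quadrature, weighted by exponent:
  (½·δc/c)² = (0.5×0.0823)² = 0.00169;  (2·δd/d)² = (2×0.0331)² = 0.00437;  (½·δu/u)² = (0.5×0.103)² = 0.00265
δQ/Q = √(0.00872) = 0.0934
Q = 8.12e+05, so δQ = 0.0934 × 8.12e+05 = 75900.

75900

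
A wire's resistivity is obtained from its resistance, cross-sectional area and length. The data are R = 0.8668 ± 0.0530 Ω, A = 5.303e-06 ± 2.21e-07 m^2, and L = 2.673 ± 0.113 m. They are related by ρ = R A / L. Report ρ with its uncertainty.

Since ρ is a product/quotient, work with relative uncertainties:
  (1·δR/R)² = (1×0.0611)² = 0.00374;  (1·δA/A)² = (1×0.0417)² = 0.00174;  (-1·δL/L)² = (-1×0.0423)² = 0.00179
δρ/ρ = √(0.00726) = 0.0852
ρ = 1.72e-06 Ω·m, so δρ = 0.0852 × 1.72e-06 = 1.47e-07 Ω·m.

(1.720 ± 0.147) × 10^-6 Ω·m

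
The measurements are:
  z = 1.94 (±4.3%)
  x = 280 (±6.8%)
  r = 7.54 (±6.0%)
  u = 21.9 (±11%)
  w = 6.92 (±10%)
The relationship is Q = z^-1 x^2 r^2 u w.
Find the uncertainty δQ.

8.3e+07

Products/powers → add relative errors in quadrature, weighted by exponent:
  (-1·δz/z)² = (-1×0.0430)² = 0.00185;  (2·δx/x)² = (2×0.0680)² = 0.0185;  (2·δr/r)² = (2×0.0600)² = 0.0144;  (1·δu/u)² = (1×0.110)² = 0.0121;  (1·δw/w)² = (1×0.100)² = 0.0100
δQ/Q = √(0.0568) = 0.238
Q = 3.48e+08, so δQ = 0.238 × 3.48e+08 = 8.3e+07.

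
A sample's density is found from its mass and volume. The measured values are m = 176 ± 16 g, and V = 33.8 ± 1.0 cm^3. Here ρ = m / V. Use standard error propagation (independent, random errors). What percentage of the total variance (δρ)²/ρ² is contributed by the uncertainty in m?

90.4%

(δρ/ρ)² = (1·δm/m)² + (-1·δV/V)²
  m term: (1×0.0909)² = 0.00826
  V term: (-1×0.0296)² = 0.000875
Total = 0.00914. Share from m = 0.00826/0.00914 = 0.904.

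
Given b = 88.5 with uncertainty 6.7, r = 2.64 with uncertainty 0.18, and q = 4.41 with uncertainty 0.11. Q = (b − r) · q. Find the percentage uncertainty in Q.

8.20%

Let u = b − r = 85.9. δu = √(δb² + δr²) = √(44.9 + 0.0324) = 6.70, so δu/u = 0.0781.
Q is then a monomial in u, q:
δQ/Q = √((δu/u)² + (1·δq/q)²) = √(0.00609 + 0.000622) = 0.0820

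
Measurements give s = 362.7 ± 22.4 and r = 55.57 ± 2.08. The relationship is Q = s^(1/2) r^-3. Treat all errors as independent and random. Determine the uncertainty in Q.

1.29e-05

Relative error in a monomial: (δQ/Q)² = Σ (nᵢ · δxᵢ/xᵢ)².
  (½·δs/s)² = (0.5×0.0618)² = 0.000954;  (-3·δr/r)² = (-3×0.0374)² = 0.0126
δQ/Q = √(0.0136) = 0.116
Q = 0.0001110, so δQ = 0.116 × 0.0001110 = 1.29e-05.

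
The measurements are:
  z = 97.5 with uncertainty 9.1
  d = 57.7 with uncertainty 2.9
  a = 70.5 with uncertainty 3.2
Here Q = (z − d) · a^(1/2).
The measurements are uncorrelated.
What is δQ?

80.6

Let u = z − d = 39.8. δu = √(δz² + δd²) = √(82.8 + 8.41) = 9.55, so δu/u = 0.240.
Q is then a monomial in u, a:
δQ/Q = √((δu/u)² + (½·δa/a)²) = √(0.0576 + 0.000515) = 0.241
Q = 334, so δQ = 0.241 × 334 = 80.6.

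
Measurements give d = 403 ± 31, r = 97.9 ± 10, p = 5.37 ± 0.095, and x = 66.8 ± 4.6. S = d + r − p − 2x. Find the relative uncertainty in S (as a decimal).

0.0935

Each term contributes (cᵢ δxᵢ)² to (δS)²:
  (δd)² = 961;  (δr)² = 100;  (δp)² = 0.00903;  (2·δx)² = 84.6
δS = √(1150) = 33.8
S = 362, so δS/S = 33.8/362 = 0.0935.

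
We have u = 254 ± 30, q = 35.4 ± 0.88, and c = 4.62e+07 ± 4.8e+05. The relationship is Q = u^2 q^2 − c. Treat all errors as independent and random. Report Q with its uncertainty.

Let p = u^2·q^2 = 8.08e+07. δp/p = √((2·δu/u)² + (2·δq/q)²) = √(0.0558 + 0.00247) = 0.241, so δp = 1.95e+07.
Q = p − c: δQ = √(δp² + δc²) = √(3.81e+14 + 2.3e+11) = 1.95e+07
Q = 3.46e+07.

(3.46 ± 1.95) × 10^7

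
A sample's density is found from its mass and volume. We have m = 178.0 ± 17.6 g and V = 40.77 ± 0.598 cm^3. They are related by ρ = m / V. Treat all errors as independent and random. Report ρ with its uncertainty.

4.366 ± 0.436 g/cm^3

ρ is a product of powers, so relative uncertainties combine in quadrature:
  (1·δm/m)² = (1×0.0989)² = 0.00978;  (-1·δV/V)² = (-1×0.0147)² = 0.000215
δρ/ρ = √(0.00999) = 0.1000
ρ = 4.366 g/cm^3, so δρ = 0.1000 × 4.366 = 0.436 g/cm^3.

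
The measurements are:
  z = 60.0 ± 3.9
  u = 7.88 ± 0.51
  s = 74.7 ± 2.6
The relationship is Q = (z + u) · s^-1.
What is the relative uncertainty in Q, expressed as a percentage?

Let w = z + u = 67.9. δw = √(δz² + δu²) = √(15.2 + 0.260) = 3.93, so δw/w = 0.0579.
Q is then a monomial in w, s:
δQ/Q = √((δw/w)² + (-1·δs/s)²) = √(0.00336 + 0.00121) = 0.0676

6.76%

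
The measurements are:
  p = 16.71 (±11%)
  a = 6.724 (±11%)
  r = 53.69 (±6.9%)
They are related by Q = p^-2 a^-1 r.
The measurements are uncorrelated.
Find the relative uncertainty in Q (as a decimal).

0.255

For a monomial Q ∝ p^-2, a^-1, r, fractional errors add in quadrature:
  (-2·δp/p)² = (-2×0.110)² = 0.0484;  (-1·δa/a)² = (-1×0.110)² = 0.0121;  (1·δr/r)² = (1×0.0690)² = 0.00476
δQ/Q = √(0.0653) = 0.255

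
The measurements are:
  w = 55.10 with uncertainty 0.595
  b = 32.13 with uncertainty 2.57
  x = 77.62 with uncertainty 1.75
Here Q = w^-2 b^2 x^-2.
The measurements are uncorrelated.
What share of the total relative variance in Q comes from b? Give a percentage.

(δQ/Q)² = (-2·δw/w)² + (2·δb/b)² + (-2·δx/x)²
  w term: (-2×0.0108)² = 0.000466
  b term: (2×0.0800)² = 0.0256
  x term: (-2×0.0225)² = 0.00203
Total = 0.0281. Share from b = 0.0256/0.0281 = 0.911.

91.1%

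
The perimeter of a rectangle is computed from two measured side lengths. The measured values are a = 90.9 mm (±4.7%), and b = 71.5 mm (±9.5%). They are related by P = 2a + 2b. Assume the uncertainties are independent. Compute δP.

16.0 mm

For a sum/difference, combine absolute errors in quadrature:
  (2·δa)² = 73.0;  (2·δb)² = 185
δP = √(258) = 16.0 mm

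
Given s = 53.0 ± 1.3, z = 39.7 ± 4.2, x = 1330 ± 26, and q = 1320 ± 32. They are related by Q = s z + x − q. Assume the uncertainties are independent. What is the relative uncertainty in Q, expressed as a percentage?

Let p = s·z = 2100. δp/p = √((1·δs/s)² + (1·δz/z)²) = √(0.000602 + 0.0112) = 0.109, so δp = 229.
Q = p + x − q: δQ = √(δp² + δx² + δq²) = √(52200 + 676 + 1020) = 232
Q = 2110, so δQ/Q = 232/2110 = 0.110.

11.0%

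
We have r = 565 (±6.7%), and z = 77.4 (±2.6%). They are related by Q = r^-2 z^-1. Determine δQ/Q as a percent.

Each factor contributes (exponent × relative error)² to (δQ/Q)²:
  (-2·δr/r)² = (-2×0.0670)² = 0.0180;  (-1·δz/z)² = (-1×0.0260)² = 0.000676
δQ/Q = √(0.0186) = 0.136

13.6%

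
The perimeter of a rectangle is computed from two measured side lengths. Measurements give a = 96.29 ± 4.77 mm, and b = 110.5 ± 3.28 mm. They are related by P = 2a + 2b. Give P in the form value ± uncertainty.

P is a linear combination, so absolute uncertainties add in quadrature:
  (2·δa)² = 91.0;  (2·δb)² = 43.0
δP = √(134) = 11.6 mm
P = 413.6 mm.

413.6 ± 11.6 mm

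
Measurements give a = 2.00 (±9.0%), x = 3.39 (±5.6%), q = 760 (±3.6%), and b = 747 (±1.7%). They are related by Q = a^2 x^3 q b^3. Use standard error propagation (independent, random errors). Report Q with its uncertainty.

Each factor contributes (exponent × relative error)² to (δQ/Q)²:
  (2·δa/a)² = (2×0.0900)² = 0.0324;  (3·δx/x)² = (3×0.0560)² = 0.0282;  (1·δq/q)² = (1×0.0360)² = 0.00130;  (3·δb/b)² = (3×0.0170)² = 0.00260
δQ/Q = √(0.0645) = 0.254
Q = 4.94e+13, so δQ = 0.254 × 4.94e+13 = 1.25e+13.

(4.94 ± 1.25) × 10^13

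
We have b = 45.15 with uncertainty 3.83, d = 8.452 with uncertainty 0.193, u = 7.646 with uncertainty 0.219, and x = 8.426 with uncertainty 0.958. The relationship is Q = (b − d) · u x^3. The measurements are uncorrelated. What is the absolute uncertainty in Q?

60100

Let w = b − d = 36.70. δw = √(δb² + δd²) = √(14.7 + 0.0372) = 3.83, so δw/w = 0.104.
Q is then a monomial in w, u, x:
δQ/Q = √((δw/w)² + (1·δu/u)² + (3·δx/x)²) = √(0.0109 + 0.000820 + 0.116) = 0.358
Q = 167900, so δQ = 0.358 × 167900 = 60100.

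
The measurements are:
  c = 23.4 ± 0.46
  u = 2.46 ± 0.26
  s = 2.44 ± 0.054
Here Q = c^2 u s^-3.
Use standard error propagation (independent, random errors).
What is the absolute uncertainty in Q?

12.1

For a monomial Q ∝ c^2, u, s^-3, fractional errors add in quadrature:
  (2·δc/c)² = (2×0.0197)² = 0.00155;  (1·δu/u)² = (1×0.106)² = 0.0112;  (-3·δs/s)² = (-3×0.0221)² = 0.00441
δQ/Q = √(0.0171) = 0.131
Q = 92.7, so δQ = 0.131 × 92.7 = 12.1.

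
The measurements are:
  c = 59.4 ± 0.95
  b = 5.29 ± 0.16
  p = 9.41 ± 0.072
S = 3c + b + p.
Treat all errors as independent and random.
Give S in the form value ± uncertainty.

Absolute uncertainties add in quadrature for a linear combination:
  (3·δc)² = 8.12;  (δb)² = 0.0256;  (δp)² = 0.00518
δS = √(8.15) = 2.86
S = 193.

193 ± 2.86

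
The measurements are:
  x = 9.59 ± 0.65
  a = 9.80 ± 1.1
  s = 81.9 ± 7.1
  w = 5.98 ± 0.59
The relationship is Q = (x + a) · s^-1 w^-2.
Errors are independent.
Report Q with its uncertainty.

Let u = x + a = 19.4. δu = √(δx² + δa²) = √(0.423 + 1.21) = 1.28, so δu/u = 0.0659.
Q is then a monomial in u, s, w:
δQ/Q = √((δu/u)² + (-1·δs/s)² + (-2·δw/w)²) = √(0.00434 + 0.00752 + 0.0389) = 0.225
Q = 0.00662, so δQ = 0.225 × 0.00662 = 0.00149.

0.00662 ± 0.00149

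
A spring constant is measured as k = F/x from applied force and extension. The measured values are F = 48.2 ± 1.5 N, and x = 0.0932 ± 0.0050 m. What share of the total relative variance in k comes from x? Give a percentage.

(δk/k)² = (1·δF/F)² + (-1·δx/x)²
  F term: (1×0.0311)² = 0.000968
  x term: (-1×0.0536)² = 0.00288
Total = 0.00385. Share from x = 0.00288/0.00385 = 0.748.

74.8%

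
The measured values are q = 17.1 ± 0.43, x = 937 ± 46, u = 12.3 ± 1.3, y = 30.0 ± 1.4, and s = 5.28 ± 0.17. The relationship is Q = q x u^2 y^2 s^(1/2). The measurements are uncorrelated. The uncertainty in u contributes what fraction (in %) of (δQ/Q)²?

78.8%

(δQ/Q)² = (1·δq/q)² + (1·δx/x)² + (2·δu/u)² + (2·δy/y)² + (½·δs/s)²
  q term: (1×0.0251)² = 0.000632
  x term: (1×0.0491)² = 0.00241
  u term: (2×0.106)² = 0.0447
  y term: (2×0.0467)² = 0.00871
  s term: (0.5×0.0322)² = 0.000259
Total = 0.0567. Share from u = 0.0447/0.0567 = 0.788.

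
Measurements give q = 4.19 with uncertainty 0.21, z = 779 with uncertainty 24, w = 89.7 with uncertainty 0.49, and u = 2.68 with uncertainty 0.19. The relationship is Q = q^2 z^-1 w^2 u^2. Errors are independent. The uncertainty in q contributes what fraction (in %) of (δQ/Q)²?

(δQ/Q)² = (2·δq/q)² + (-1·δz/z)² + (2·δw/w)² + (2·δu/u)²
  q term: (2×0.0501)² = 0.0100
  z term: (-1×0.0308)² = 0.000949
  w term: (2×0.00546)² = 0.000119
  u term: (2×0.0709)² = 0.0201
Total = 0.0312. Share from q = 0.0100/0.0312 = 0.322.

32.2%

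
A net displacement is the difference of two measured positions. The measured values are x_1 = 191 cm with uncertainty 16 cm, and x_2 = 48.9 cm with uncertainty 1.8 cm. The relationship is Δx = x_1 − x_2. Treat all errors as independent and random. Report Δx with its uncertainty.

142 ± 16.1 cm

Δx is a linear combination, so absolute uncertainties add in quadrature:
  (δx_1)² = 256;  (δx_2)² = 3.24
δΔx = √(259) = 16.1 cm
Δx = 142 cm.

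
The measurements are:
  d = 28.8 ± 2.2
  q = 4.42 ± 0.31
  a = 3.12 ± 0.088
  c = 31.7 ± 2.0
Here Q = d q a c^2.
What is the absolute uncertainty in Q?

66200

Since Q is a product/quotient, work with relative uncertainties:
  (1·δd/d)² = (1×0.0764)² = 0.00584;  (1·δq/q)² = (1×0.0701)² = 0.00492;  (1·δa/a)² = (1×0.0282)² = 0.000796;  (2·δc/c)² = (2×0.0631)² = 0.0159
δQ/Q = √(0.0275) = 0.166
Q = 3.99e+05, so δQ = 0.166 × 3.99e+05 = 66200.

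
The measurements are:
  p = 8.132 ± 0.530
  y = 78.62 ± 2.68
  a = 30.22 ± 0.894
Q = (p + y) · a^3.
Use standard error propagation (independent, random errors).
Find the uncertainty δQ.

2.25e+05

Let u = p + y = 86.75. δu = √(δp² + δy²) = √(0.281 + 7.18) = 2.73, so δu/u = 0.0315.
Q is then a monomial in u, a:
δQ/Q = √((δu/u)² + (3·δa/a)²) = √(0.000992 + 0.00788) = 0.0942
Q = 2.394e+06, so δQ = 0.0942 × 2.394e+06 = 2.25e+05.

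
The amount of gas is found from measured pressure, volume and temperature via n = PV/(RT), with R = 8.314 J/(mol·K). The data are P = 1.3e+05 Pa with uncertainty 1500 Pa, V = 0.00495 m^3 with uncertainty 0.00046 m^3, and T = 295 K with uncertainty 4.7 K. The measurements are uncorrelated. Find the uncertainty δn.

Products/powers → add relative errors in quadrature, weighted by exponent:
  (1·δP/P)² = (1×0.0115)² = 0.000133;  (1·δV/V)² = (1×0.0929)² = 0.00864;  (-1·δT/T)² = (-1×0.0159)² = 0.000254
δn/n = √(0.00902) = 0.0950
n = 0.262 mol, so δn = 0.0950 × 0.262 = 0.0249 mol.

0.0249 mol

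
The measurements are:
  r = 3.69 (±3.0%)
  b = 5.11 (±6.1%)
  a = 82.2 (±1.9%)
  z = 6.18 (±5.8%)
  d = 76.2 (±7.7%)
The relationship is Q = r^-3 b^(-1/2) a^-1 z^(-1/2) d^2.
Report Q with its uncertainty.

0.250 ± 0.0461

Since Q is a product/quotient, work with relative uncertainties:
  (-3·δr/r)² = (-3×0.0300)² = 0.00810;  (−½·δb/b)² = (-0.5×0.0610)² = 0.000930;  (-1·δa/a)² = (-1×0.0190)² = 0.000361;  (−½·δz/z)² = (-0.5×0.0580)² = 0.000841;  (2·δd/d)² = (2×0.0770)² = 0.0237
δQ/Q = √(0.0339) = 0.184
Q = 0.250, so δQ = 0.184 × 0.250 = 0.0461.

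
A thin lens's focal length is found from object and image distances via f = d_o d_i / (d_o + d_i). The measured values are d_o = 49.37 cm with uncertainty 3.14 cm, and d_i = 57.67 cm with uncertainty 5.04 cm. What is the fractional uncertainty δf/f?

∂f/∂d_o = (d_i/(d_o+d_i))² = 0.290;  ∂f/∂d_i = (d_o/(d_o+d_i))² = 0.213
δf = √((∂f/∂d_o · δd_o)² + (∂f/∂d_i · δd_i)²) = √(0.831 + 1.15) = 1.41 cm
f = 26.60 cm, so δf/f = 1.41/26.60 = 0.0529.

0.0529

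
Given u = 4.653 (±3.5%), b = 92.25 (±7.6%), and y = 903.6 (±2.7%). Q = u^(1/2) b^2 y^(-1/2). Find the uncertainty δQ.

Each factor contributes (exponent × relative error)² to (δQ/Q)²:
  (½·δu/u)² = (0.5×0.0350)² = 0.000306;  (2·δb/b)² = (2×0.0760)² = 0.0231;  (−½·δy/y)² = (-0.5×0.0270)² = 0.000182
δQ/Q = √(0.0236) = 0.154
Q = 610.7, so δQ = 0.154 × 610.7 = 93.8.

93.8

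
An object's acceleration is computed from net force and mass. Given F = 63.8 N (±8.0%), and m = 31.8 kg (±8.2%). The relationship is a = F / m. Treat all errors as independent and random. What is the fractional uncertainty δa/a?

0.115

Relative error in a monomial: (δa/a)² = Σ (nᵢ · δxᵢ/xᵢ)².
  (1·δF/F)² = (1×0.0800)² = 0.00640;  (-1·δm/m)² = (-1×0.0820)² = 0.00672
δa/a = √(0.0131) = 0.115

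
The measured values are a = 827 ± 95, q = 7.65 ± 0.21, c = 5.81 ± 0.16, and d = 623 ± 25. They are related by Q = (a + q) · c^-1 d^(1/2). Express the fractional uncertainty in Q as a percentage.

Let u = a + q = 835. δu = √(δa² + δq²) = √(9020 + 0.0441) = 95.0, so δu/u = 0.114.
Q is then a monomial in u, c, d:
δQ/Q = √((δu/u)² + (-1·δc/c)² + (½·δd/d)²) = √(0.0130 + 0.000758 + 0.000403) = 0.119

11.9%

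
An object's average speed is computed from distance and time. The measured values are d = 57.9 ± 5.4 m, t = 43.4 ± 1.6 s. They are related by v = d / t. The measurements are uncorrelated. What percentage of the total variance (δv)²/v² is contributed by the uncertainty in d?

86.5%

(δv/v)² = (1·δd/d)² + (-1·δt/t)²
  d term: (1×0.0933)² = 0.00870
  t term: (-1×0.0369)² = 0.00136
Total = 0.0101. Share from d = 0.00870/0.0101 = 0.865.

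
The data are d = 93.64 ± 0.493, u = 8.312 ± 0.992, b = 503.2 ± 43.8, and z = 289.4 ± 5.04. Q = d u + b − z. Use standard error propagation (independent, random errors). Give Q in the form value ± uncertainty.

992.1 ± 103

Let p = d·u = 778.3. δp/p = √((1·δd/d)² + (1·δu/u)²) = √(2.77e-05 + 0.0142) = 0.119, so δp = 93.0.
Q = p + b − z: δQ = √(δp² + δb² + δz²) = √(8650 + 1920 + 25.4) = 103
Q = 992.1.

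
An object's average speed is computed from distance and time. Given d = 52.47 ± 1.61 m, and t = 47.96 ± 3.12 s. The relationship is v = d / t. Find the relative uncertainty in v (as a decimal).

Products/powers → add relative errors in quadrature, weighted by exponent:
  (1·δd/d)² = (1×0.0307)² = 0.000942;  (-1·δt/t)² = (-1×0.0651)² = 0.00423
δv/v = √(0.00517) = 0.0719

0.0719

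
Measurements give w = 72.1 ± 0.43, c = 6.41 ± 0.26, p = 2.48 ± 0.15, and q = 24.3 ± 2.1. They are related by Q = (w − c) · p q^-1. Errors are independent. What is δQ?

Let u = w − c = 65.7. δu = √(δw² + δc²) = √(0.185 + 0.0676) = 0.502, so δu/u = 0.00765.
Q is then a monomial in u, p, q:
δQ/Q = √((δu/u)² + (1·δp/p)² + (-1·δq/q)²) = √(5.85e-05 + 0.00366 + 0.00747) = 0.106
Q = 6.70, so δQ = 0.106 × 6.70 = 0.709.

0.709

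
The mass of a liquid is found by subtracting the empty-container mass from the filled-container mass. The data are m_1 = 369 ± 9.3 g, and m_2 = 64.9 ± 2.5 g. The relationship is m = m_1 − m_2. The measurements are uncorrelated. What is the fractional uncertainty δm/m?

Absolute uncertainties add in quadrature for a linear combination:
  (δm_1)² = 86.5;  (δm_2)² = 6.25
δm = √(92.7) = 9.63 g
m = 304 g, so δm/m = 9.63/304 = 0.0317.

0.0317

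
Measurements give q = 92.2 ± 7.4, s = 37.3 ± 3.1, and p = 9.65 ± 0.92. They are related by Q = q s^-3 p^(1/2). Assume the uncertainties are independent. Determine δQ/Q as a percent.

Products/powers → add relative errors in quadrature, weighted by exponent:
  (1·δq/q)² = (1×0.0803)² = 0.00644;  (-3·δs/s)² = (-3×0.0831)² = 0.0622;  (½·δp/p)² = (0.5×0.0953)² = 0.00227
δQ/Q = √(0.0709) = 0.266

26.6%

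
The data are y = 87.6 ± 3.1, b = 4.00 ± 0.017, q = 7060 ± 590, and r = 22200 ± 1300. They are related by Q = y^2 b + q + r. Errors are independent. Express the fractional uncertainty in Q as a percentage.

4.34%

Let p = y^2·b = 30700. δp/p = √((2·δy/y)² + (1·δb/b)²) = √(0.00501 + 1.81e-05) = 0.0709, so δp = 2180.
Q = p + q + r: δQ = √(δp² + δq² + δr²) = √(4.74e+06 + 3.48e+05 + 1.69e+06) = 2600
Q = 60000, so δQ/Q = 2600/60000 = 0.0434.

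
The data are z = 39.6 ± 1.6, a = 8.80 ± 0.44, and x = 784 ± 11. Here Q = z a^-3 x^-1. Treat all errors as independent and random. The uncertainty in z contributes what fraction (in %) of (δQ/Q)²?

(δQ/Q)² = (1·δz/z)² + (-3·δa/a)² + (-1·δx/x)²
  z term: (1×0.0404)² = 0.00163
  a term: (-3×0.0500)² = 0.0225
  x term: (-1×0.0140)² = 0.000197
Total = 0.0243. Share from z = 0.00163/0.0243 = 0.0671.

6.71%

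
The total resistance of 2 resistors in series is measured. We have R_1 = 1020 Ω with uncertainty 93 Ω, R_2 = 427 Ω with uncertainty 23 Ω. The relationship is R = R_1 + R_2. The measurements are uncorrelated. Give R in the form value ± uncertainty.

1450 ± 95.8 Ω

R is a linear combination, so absolute uncertainties add in quadrature:
  (δR_1)² = 8650;  (δR_2)² = 529
δR = √(9180) = 95.8 Ω
R = 1450 Ω.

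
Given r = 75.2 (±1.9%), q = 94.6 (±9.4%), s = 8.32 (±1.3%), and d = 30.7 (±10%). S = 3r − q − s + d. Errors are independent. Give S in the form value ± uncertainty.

153 ± 10.3

S is a linear combination, so absolute uncertainties add in quadrature:
  (3·δr)² = 18.4;  (δq)² = 79.1;  (δs)² = 0.0117;  (δd)² = 9.42
δS = √(107) = 10.3
S = 153.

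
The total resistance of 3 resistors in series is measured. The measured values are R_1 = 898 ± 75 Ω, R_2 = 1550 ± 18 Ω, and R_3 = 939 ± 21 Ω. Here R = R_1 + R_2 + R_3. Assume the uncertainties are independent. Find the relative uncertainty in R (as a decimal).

0.0236

For a sum/difference, combine absolute errors in quadrature:
  (δR_1)² = 5620;  (δR_2)² = 324;  (δR_3)² = 441
δR = √(6390) = 79.9 Ω
R = 3390 Ω, so δR/R = 79.9/3390 = 0.0236.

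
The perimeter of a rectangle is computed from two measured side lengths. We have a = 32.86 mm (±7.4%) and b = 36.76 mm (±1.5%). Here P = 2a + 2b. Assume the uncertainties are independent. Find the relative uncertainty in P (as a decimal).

0.0358

For a sum/difference, combine absolute errors in quadrature:
  (2·δa)² = 23.7;  (2·δb)² = 1.22
δP = √(24.9) = 4.99 mm
P = 139.2 mm, so δP/P = 4.99/139.2 = 0.0358.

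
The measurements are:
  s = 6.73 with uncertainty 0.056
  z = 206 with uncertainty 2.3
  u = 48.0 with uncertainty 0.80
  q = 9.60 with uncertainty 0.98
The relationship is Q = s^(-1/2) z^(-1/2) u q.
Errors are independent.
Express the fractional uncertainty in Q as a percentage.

10.4%

For a monomial Q ∝ s^(-1/2), z^(-1/2), u, q, fractional errors add in quadrature:
  (−½·δs/s)² = (-0.5×0.00832)² = 1.73e-05;  (−½·δz/z)² = (-0.5×0.0112)² = 3.12e-05;  (1·δu/u)² = (1×0.0167)² = 0.000278;  (1·δq/q)² = (1×0.102)² = 0.0104
δQ/Q = √(0.0107) = 0.104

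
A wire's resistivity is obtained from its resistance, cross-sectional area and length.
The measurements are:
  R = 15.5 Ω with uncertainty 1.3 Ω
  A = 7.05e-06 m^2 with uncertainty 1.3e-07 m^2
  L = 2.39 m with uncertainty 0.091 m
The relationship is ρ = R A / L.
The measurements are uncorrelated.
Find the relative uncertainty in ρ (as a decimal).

Each factor contributes (exponent × relative error)² to (δρ/ρ)²:
  (1·δR/R)² = (1×0.0839)² = 0.00703;  (1·δA/A)² = (1×0.0184)² = 0.000340;  (-1·δL/L)² = (-1×0.0381)² = 0.00145
δρ/ρ = √(0.00882) = 0.0939

0.0939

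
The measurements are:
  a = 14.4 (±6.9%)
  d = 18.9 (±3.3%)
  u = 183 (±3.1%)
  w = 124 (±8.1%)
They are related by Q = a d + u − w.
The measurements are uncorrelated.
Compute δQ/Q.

Let p = a·d = 272. δp/p = √((1·δa/a)² + (1·δd/d)²) = √(0.00476 + 0.00109) = 0.0765, so δp = 20.8.
Q = p + u − w: δQ = √(δp² + δu² + δw²) = √(433 + 32.2 + 101) = 23.8
Q = 331, so δQ/Q = 23.8/331 = 0.0719.

0.0719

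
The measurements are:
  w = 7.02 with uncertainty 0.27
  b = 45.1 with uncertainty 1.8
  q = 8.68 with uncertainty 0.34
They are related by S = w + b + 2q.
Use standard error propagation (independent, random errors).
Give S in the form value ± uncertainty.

69.5 ± 1.94

Absolute uncertainties add in quadrature for a linear combination:
  (δw)² = 0.0729;  (δb)² = 3.24;  (2·δq)² = 0.462
δS = √(3.78) = 1.94
S = 69.5.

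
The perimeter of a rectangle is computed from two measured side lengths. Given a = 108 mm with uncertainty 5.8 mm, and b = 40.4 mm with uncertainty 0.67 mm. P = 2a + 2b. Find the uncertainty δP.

Sums and differences: (δP)² = Σ (cᵢ δxᵢ)².
  (2·δa)² = 135;  (2·δb)² = 1.80
δP = √(136) = 11.7 mm

11.7 mm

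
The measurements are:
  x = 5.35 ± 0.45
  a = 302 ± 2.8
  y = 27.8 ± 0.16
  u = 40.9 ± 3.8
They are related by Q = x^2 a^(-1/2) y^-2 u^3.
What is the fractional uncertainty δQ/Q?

0.326

Products/powers → add relative errors in quadrature, weighted by exponent:
  (2·δx/x)² = (2×0.0841)² = 0.0283;  (−½·δa/a)² = (-0.5×0.00927)² = 2.15e-05;  (-2·δy/y)² = (-2×0.00576)² = 0.000132;  (3·δu/u)² = (3×0.0929)² = 0.0777
δQ/Q = √(0.106) = 0.326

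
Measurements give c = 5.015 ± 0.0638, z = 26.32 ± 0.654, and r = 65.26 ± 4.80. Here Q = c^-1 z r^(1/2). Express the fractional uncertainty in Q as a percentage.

4.62%

Q is a product of powers, so relative uncertainties combine in quadrature:
  (-1·δc/c)² = (-1×0.0127)² = 0.000162;  (1·δz/z)² = (1×0.0248)² = 0.000617;  (½·δr/r)² = (0.5×0.0736)² = 0.00135
δQ/Q = √(0.00213) = 0.0462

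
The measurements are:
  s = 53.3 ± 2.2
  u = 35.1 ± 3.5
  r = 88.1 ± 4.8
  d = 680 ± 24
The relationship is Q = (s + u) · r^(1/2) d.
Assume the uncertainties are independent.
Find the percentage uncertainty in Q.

Let w = s + u = 88.4. δw = √(δs² + δu²) = √(4.84 + 12.2) = 4.13, so δw/w = 0.0468.
Q is then a monomial in w, r, d:
δQ/Q = √((δw/w)² + (½·δr/r)² + (1·δd/d)²) = √(0.00219 + 0.000742 + 0.00125) = 0.0646

6.46%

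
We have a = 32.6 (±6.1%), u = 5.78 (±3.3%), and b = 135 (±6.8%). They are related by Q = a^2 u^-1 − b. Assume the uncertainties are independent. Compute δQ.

25.0

Let p = a^2·u^-1 = 184. δp/p = √((2·δa/a)² + (-1·δu/u)²) = √(0.0149 + 0.00109) = 0.126, so δp = 23.2.
Q = p − b: δQ = √(δp² + δb²) = √(540 + 84.3) = 25.0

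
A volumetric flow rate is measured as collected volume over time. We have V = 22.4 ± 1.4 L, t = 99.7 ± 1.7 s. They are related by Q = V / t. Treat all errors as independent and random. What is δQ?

Each factor contributes (exponent × relative error)² to (δQ/Q)²:
  (1·δV/V)² = (1×0.0625)² = 0.00391;  (-1·δt/t)² = (-1×0.0171)² = 0.000291
δQ/Q = √(0.00420) = 0.0648
Q = 0.225 L/s, so δQ = 0.0648 × 0.225 = 0.0146 L/s.

0.0146 L/s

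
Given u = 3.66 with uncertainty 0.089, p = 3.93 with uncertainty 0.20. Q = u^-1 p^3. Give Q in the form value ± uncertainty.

Relative error in a monomial: (δQ/Q)² = Σ (nᵢ · δxᵢ/xᵢ)².
  (-1·δu/u)² = (-1×0.0243)² = 0.000591;  (3·δp/p)² = (3×0.0509)² = 0.0233
δQ/Q = √(0.0239) = 0.155
Q = 16.6, so δQ = 0.155 × 16.6 = 2.56.

16.6 ± 2.56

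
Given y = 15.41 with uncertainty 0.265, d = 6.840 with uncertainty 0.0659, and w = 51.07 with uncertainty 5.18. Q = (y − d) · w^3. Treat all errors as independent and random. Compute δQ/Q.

0.306

Let u = y − d = 8.570. δu = √(δy² + δd²) = √(0.0702 + 0.00434) = 0.273, so δu/u = 0.0319.
Q is then a monomial in u, w:
δQ/Q = √((δu/u)² + (3·δw/w)²) = √(0.00102 + 0.0926) = 0.306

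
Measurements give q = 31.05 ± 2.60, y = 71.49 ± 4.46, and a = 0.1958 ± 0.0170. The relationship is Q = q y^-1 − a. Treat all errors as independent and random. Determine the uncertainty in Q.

0.0484

Let p = q·y^-1 = 0.4343. δp/p = √((1·δq/q)² + (-1·δy/y)²) = √(0.00701 + 0.00389) = 0.104, so δp = 0.0454.
Q = p − a: δQ = √(δp² + δa²) = √(0.00206 + 0.000289) = 0.0484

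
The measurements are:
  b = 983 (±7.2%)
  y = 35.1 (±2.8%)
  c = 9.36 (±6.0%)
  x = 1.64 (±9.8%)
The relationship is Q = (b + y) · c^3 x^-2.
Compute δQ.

Let u = b + y = 1020. δu = √(δb² + δy²) = √(5010 + 0.966) = 70.8, so δu/u = 0.0695.
Q is then a monomial in u, c, x:
δQ/Q = √((δu/u)² + (3·δc/c)² + (-2·δx/x)²) = √(0.00483 + 0.0324 + 0.0384) = 0.275
Q = 3.1e+05, so δQ = 0.275 × 3.1e+05 = 85400.

85400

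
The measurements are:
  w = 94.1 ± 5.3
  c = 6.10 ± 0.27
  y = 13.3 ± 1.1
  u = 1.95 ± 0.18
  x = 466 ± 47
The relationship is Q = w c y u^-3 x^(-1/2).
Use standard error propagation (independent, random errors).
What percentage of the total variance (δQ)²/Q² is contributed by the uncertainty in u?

(δQ/Q)² = (1·δw/w)² + (1·δc/c)² + (1·δy/y)² + (-3·δu/u)² + (−½·δx/x)²
  w term: (1×0.0563)² = 0.00317
  c term: (1×0.0443)² = 0.00196
  y term: (1×0.0827)² = 0.00684
  u term: (-3×0.0923)² = 0.0767
  x term: (-0.5×0.101)² = 0.00254
Total = 0.0912. Share from u = 0.0767/0.0912 = 0.841.

84.1%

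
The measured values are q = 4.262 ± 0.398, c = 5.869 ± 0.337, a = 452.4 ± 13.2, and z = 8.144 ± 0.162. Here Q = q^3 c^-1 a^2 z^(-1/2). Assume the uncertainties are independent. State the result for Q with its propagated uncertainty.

For a monomial Q ∝ q^3, c^-1, a^2, z^(-1/2), fractional errors add in quadrature:
  (3·δq/q)² = (3×0.0934)² = 0.0785;  (-1·δc/c)² = (-1×0.0574)² = 0.00330;  (2·δa/a)² = (2×0.0292)² = 0.00341;  (−½·δz/z)² = (-0.5×0.0199)² = 9.89e-05
δQ/Q = √(0.0853) = 0.292
Q = 946000, so δQ = 0.292 × 946000 = 2.76e+05.

(9.460 ± 2.76) × 10^5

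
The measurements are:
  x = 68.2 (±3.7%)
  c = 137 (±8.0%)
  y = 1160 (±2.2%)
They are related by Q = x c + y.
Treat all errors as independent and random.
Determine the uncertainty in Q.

824

Let p = x·c = 9340. δp/p = √((1·δx/x)² + (1·δc/c)²) = √(0.00137 + 0.00640) = 0.0881, so δp = 824.
Q = p + y: δQ = √(δp² + δy²) = √(6.78e+05 + 651) = 824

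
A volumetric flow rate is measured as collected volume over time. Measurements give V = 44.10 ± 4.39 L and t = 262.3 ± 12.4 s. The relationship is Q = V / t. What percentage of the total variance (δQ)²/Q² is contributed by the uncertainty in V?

81.6%

(δQ/Q)² = (1·δV/V)² + (-1·δt/t)²
  V term: (1×0.0995)² = 0.00991
  t term: (-1×0.0473)² = 0.00223
Total = 0.0121. Share from V = 0.00991/0.0121 = 0.816.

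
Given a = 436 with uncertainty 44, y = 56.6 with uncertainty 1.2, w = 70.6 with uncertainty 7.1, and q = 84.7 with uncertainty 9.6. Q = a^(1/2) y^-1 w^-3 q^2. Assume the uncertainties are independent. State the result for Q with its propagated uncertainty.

0.00752 ± 0.00287

Relative error in a monomial: (δQ/Q)² = Σ (nᵢ · δxᵢ/xᵢ)².
  (½·δa/a)² = (0.5×0.101)² = 0.00255;  (-1·δy/y)² = (-1×0.0212)² = 0.000449;  (-3·δw/w)² = (-3×0.101)² = 0.0910;  (2·δq/q)² = (2×0.113)² = 0.0514
δQ/Q = √(0.145) = 0.381
Q = 0.00752, so δQ = 0.381 × 0.00752 = 0.00287.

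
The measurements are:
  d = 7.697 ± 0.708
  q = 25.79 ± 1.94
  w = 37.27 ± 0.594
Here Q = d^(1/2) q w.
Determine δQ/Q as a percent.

For a monomial Q ∝ d^(1/2), q, w, fractional errors add in quadrature:
  (½·δd/d)² = (0.5×0.0920)² = 0.00212;  (1·δq/q)² = (1×0.0752)² = 0.00566;  (1·δw/w)² = (1×0.0159)² = 0.000254
δQ/Q = √(0.00803) = 0.0896

8.96%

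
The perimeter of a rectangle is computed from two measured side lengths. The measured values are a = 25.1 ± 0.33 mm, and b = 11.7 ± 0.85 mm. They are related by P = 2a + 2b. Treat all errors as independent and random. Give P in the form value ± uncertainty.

P is a linear combination, so absolute uncertainties add in quadrature:
  (2·δa)² = 0.436;  (2·δb)² = 2.89
δP = √(3.33) = 1.82 mm
P = 73.6 mm.

73.6 ± 1.82 mm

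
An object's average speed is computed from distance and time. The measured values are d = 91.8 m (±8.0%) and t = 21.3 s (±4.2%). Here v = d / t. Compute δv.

Relative error in a monomial: (δv/v)² = Σ (nᵢ · δxᵢ/xᵢ)².
  (1·δd/d)² = (1×0.0800)² = 0.00640;  (-1·δt/t)² = (-1×0.0420)² = 0.00176
δv/v = √(0.00816) = 0.0904
v = 4.31 m/s, so δv = 0.0904 × 4.31 = 0.389 m/s.

0.389 m/s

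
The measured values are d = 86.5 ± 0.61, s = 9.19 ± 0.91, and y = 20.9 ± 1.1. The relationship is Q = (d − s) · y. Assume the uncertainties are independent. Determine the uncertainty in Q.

Let u = d − s = 77.3. δu = √(δd² + δs²) = √(0.372 + 0.828) = 1.10, so δu/u = 0.0142.
Q is then a monomial in u, y:
δQ/Q = √((δu/u)² + (1·δy/y)²) = √(0.000201 + 0.00277) = 0.0545
Q = 1620, so δQ = 0.0545 × 1620 = 88.1.

88.1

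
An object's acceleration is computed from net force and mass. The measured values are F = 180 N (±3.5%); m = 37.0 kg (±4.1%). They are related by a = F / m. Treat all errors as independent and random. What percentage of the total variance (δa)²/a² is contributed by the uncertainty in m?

(δa/a)² = (1·δF/F)² + (-1·δm/m)²
  F term: (1×0.0350)² = 0.00123
  m term: (-1×0.0410)² = 0.00168
Total = 0.00291. Share from m = 0.00168/0.00291 = 0.578.

57.8%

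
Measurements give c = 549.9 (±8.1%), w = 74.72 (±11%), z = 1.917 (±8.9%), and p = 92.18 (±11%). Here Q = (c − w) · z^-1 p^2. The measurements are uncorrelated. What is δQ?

5.39e+05

Let u = c − w = 475.2. δu = √(δc² + δw²) = √(1980 + 67.6) = 45.3, so δu/u = 0.0953.
Q is then a monomial in u, z, p:
δQ/Q = √((δu/u)² + (-1·δz/z)² + (2·δp/p)²) = √(0.00909 + 0.00792 + 0.0484) = 0.256
Q = 2.106e+06, so δQ = 0.256 × 2.106e+06 = 5.39e+05.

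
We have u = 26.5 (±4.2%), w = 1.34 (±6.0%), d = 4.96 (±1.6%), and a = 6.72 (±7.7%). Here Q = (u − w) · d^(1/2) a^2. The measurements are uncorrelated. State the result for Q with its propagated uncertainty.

2530 ± 406

Let h = u − w = 25.2. δh = √(δu² + δw²) = √(1.24 + 0.00646) = 1.12, so δh/h = 0.0444.
Q is then a monomial in h, d, a:
δQ/Q = √((δh/h)² + (½·δd/d)² + (2·δa/a)²) = √(0.00197 + 6.4e-05 + 0.0237) = 0.160
Q = 2530, so δQ = 0.160 × 2530 = 406.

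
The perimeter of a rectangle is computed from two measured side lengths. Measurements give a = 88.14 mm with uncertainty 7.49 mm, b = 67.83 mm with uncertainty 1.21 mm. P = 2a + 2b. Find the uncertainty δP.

15.2 mm

Absolute uncertainties add in quadrature for a linear combination:
  (2·δa)² = 224;  (2·δb)² = 5.86
δP = √(230) = 15.2 mm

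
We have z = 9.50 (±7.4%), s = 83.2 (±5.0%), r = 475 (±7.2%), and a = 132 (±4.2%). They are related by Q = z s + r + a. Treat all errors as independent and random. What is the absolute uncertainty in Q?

Let p = z·s = 790. δp/p = √((1·δz/z)² + (1·δs/s)²) = √(0.00548 + 0.00250) = 0.0893, so δp = 70.6.
Q = p + r + a: δQ = √(δp² + δr² + δa²) = √(4980 + 1170 + 30.7) = 78.6

78.6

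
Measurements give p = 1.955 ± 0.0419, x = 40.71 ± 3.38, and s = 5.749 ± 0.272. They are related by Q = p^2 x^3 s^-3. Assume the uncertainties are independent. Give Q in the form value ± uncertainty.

1357 ± 393

Each factor contributes (exponent × relative error)² to (δQ/Q)²:
  (2·δp/p)² = (2×0.0214)² = 0.00184;  (3·δx/x)² = (3×0.0830)² = 0.0620;  (-3·δs/s)² = (-3×0.0473)² = 0.0201
δQ/Q = √(0.0840) = 0.290
Q = 1357, so δQ = 0.290 × 1357 = 393.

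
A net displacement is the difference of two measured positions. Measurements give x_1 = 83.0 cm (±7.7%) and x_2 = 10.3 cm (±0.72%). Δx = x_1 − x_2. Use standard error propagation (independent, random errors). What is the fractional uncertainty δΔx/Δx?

For a sum/difference, combine absolute errors in quadrature:
  (δx_1)² = 40.8;  (δx_2)² = 0.00550
δΔx = √(40.9) = 6.39 cm
Δx = 72.7 cm, so δΔx/Δx = 6.39/72.7 = 0.0879.

0.0879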